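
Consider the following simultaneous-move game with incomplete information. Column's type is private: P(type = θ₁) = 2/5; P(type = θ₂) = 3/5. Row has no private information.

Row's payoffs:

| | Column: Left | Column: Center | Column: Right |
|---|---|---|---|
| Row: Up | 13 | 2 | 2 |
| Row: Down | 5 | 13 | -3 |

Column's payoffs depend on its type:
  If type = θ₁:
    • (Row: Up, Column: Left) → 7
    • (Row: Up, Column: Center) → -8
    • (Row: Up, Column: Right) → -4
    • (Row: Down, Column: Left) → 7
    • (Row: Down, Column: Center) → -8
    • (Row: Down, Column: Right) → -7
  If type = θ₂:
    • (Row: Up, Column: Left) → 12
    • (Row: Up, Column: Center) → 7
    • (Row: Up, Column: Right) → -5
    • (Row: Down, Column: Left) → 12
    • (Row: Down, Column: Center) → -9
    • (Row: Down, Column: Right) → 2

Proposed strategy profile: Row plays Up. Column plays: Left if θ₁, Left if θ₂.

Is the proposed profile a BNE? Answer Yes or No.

Yes

A profile is a BNE iff every type of every player is best-responding given beliefs about the other side.
Row plays Up: E[Up] = 2/5·(13) + 3/5·(13) = 13; E[Down] = 5. Best-responding. ✓
Column (type θ₁), facing Up: Left gives 7, Center gives -8, Right gives -4. Proposed Left is best. ✓
Column (type θ₂), facing Up: Left gives 12, Center gives 7, Right gives -5. Proposed Left is best. ✓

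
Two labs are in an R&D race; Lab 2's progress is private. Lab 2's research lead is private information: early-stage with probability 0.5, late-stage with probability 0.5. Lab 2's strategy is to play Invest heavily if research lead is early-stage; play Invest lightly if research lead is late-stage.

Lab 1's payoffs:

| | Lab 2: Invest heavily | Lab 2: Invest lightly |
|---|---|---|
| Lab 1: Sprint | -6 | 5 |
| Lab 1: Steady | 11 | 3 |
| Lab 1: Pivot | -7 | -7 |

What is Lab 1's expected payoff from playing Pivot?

E[Pivot] = 0.5·(-7) + 0.5·(-7) = (-3.5) + (-3.5) = -7

-7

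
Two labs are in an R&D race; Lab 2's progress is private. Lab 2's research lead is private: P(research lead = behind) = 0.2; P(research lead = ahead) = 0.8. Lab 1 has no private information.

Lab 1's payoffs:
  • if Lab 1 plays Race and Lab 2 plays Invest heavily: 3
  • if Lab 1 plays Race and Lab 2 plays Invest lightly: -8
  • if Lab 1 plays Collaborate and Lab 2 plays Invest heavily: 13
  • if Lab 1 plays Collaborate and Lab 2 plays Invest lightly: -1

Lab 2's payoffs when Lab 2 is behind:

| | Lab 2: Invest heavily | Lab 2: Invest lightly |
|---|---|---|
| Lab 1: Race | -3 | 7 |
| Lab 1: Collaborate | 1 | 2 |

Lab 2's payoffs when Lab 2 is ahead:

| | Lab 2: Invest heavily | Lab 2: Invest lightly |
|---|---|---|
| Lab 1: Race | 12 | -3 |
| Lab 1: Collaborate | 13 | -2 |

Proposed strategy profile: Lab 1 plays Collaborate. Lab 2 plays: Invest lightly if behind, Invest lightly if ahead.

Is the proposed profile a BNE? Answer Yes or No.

No

Lab 1 plays Collaborate: E[Collaborate] = 0.2·(-1) + 0.8·(-1) = -1; E[Race] = -8. Best-responding. ✓
Lab 2 (research lead behind), facing Collaborate: Invest heavily gives 1, Invest lightly gives 2. Proposed Invest lightly is best. ✓
Lab 2 (research lead ahead), facing Collaborate: Invest heavily gives 13, Invest lightly gives -2. Proposed Invest lightly is not best — profitable deviation exists. ✗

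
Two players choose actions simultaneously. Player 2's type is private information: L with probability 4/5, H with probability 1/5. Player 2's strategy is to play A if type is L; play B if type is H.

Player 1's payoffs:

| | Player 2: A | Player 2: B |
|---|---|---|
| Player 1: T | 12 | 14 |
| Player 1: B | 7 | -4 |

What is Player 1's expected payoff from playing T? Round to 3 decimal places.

12.400

E[T] = 4/5·12 + 1/5·14 = 48/5 + 14/5 = 62/5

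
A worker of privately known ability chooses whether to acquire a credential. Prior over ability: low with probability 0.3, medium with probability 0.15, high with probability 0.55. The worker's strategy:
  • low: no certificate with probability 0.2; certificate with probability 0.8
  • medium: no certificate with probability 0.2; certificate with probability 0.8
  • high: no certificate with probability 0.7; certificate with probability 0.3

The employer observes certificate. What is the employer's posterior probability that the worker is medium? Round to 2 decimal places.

P(certificate) = 0.3·0.8 + 0.15·0.8 + 0.55·0.3 = 0.525
P(medium | certificate) = (0.15·0.8) / 0.525 = 0.12 / 0.525 = 0.228571

0.23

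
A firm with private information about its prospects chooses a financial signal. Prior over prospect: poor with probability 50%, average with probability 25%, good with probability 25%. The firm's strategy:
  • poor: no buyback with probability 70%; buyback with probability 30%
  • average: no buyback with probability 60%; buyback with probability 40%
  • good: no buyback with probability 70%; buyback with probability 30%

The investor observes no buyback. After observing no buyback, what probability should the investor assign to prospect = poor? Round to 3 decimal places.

P(no buyback) = 0.5·0.7 + 0.25·0.6 + 0.25·0.7 = 0.675
P(poor | no buyback) = (0.5·0.7) / 0.675 = 0.35 / 0.675 = 0.518519

0.519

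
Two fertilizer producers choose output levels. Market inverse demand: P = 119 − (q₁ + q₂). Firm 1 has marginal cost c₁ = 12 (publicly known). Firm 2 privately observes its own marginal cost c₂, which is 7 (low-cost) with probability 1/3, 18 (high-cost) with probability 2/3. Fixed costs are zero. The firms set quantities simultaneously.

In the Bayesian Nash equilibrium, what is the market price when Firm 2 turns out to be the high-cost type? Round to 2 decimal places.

50.28

Firm 2 with cost c maximizes (119 − (q₁+q₂) − c)·q₂, giving q₂(c) = (119 − c − q₁)/2.
E[c₂] = 1/3·7 + 2/3·18 = 14.3333
Firm 1's FOC against E[q₂] yields q₁ = (119 − 2·12 + E[c₂])/3 = (119 − 24 + 14.3333)/3 = 36.4444.
q₂(high-cost) = 32.2778, so P = 119 − (36.4444 + 32.2778) = 50.2778.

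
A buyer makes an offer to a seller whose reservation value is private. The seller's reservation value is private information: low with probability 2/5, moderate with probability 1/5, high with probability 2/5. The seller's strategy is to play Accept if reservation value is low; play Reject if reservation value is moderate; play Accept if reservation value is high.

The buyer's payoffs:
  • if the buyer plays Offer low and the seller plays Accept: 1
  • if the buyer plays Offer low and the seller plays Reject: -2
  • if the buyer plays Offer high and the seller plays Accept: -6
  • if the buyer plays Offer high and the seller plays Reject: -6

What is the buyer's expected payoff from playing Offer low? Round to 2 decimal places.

E[Offer low] = 2/5·1 + 1/5·(-2) + 2/5·1 = 2/5 + (-2/5) + 2/5 = 2/5

0.40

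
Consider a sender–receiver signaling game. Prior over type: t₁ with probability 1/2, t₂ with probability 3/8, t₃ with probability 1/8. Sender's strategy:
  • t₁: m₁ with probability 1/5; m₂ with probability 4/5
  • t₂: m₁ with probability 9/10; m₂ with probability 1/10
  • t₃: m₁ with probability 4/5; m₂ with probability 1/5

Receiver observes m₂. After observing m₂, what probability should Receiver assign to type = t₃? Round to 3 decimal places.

0.054

P(m₂) = (1/2)·(4/5) + (3/8)·(1/10) + (1/8)·(1/5) = 37/80
P(t₃ | m₂) = ((1/8)·(1/5)) / (37/80) = (1/40) / (37/80) = 2/37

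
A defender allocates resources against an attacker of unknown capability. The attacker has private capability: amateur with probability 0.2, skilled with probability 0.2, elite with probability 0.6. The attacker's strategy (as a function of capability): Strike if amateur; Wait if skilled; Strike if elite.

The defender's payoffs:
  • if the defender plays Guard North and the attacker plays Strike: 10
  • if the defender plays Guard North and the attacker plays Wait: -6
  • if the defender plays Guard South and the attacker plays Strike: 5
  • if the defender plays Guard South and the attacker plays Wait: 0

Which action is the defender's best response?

Compute the defender's expected payoff for each action, taking the expectation over the attacker's type.
E[Guard North] = 0.2·(10) + 0.2·(-6) + 0.6·(10) = 6.8
E[Guard South] = 0.2·(5) + 0.2·(0) + 0.6·(5) = 4
Best response: Guard North (6.8 is the largest).

Guard North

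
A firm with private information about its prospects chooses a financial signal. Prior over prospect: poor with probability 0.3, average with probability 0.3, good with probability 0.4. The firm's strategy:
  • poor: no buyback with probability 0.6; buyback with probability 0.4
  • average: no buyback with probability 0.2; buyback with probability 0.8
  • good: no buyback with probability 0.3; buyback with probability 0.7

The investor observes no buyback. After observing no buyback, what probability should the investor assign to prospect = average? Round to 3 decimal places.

0.167

Apply Bayes' rule using the sender's strategy as the likelihood.
P(no buyback) = 0.3·0.6 + 0.3·0.2 + 0.4·0.3 = 0.36
P(average | no buyback) = (0.3·0.2) / 0.36 = 0.06 / 0.36 = 0.166667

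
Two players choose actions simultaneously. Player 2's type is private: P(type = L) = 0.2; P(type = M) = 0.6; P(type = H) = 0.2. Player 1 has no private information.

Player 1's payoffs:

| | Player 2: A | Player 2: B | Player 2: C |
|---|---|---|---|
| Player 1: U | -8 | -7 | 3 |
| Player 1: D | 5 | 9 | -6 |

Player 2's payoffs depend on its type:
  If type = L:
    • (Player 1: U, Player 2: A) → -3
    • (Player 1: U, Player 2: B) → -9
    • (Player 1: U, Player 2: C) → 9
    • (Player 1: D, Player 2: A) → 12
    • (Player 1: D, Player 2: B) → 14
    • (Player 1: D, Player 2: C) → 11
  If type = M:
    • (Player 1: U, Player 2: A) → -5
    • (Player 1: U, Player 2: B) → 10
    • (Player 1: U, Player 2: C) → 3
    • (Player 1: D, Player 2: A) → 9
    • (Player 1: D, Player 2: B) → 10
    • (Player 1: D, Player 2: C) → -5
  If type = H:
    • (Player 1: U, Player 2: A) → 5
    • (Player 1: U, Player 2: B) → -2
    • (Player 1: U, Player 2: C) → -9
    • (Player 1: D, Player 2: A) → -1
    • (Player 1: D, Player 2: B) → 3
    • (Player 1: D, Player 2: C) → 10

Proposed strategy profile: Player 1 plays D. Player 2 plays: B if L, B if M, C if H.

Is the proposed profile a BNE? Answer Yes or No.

Yes

Player 1 plays D: E[D] = 0.2·(9) + 0.6·(9) + 0.2·(-6) = 6; E[U] = -5. Best-responding. ✓
Player 2 (type L), facing D: A gives 12, B gives 14, C gives 11. Proposed B is best. ✓
Player 2 (type M), facing D: A gives 9, B gives 10, C gives -5. Proposed B is best. ✓
Player 2 (type H), facing D: A gives -1, B gives 3, C gives 10. Proposed C is best. ✓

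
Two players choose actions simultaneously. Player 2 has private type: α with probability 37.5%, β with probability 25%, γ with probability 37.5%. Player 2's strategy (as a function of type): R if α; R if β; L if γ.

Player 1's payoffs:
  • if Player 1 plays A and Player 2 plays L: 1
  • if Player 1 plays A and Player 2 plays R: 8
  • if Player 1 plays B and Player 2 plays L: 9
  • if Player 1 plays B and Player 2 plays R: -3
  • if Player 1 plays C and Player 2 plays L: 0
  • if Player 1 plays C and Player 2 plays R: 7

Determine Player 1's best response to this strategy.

E[A] = 0.375·(8) + 0.25·(8) + 0.375·(1) = 5.375
E[B] = 0.375·(-3) + 0.25·(-3) + 0.375·(9) = 1.5
E[C] = 0.375·(7) + 0.25·(7) + 0.375·(0) = 4.375
Best response: A (5.375 is the largest).

A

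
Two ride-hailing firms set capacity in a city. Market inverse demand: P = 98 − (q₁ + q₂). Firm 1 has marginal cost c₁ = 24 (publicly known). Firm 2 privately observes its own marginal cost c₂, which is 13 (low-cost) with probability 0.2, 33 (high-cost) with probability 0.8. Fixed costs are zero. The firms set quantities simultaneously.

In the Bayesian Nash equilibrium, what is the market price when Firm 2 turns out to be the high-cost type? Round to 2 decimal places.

52.33

Type-c best response for Firm 2: q₂(c) = (98 − c)/2 − q₁/2.
Firm 1 maximizes expected profit; its first-order condition is 98 − 2q₁ − E[q₂] − 24 = 0.
Substituting E[q₂] and solving: E[c₂] = 29, so q₁ = (98 − 2·24 + 29)/3 = 26.3333.
q₂(high-cost) = 19.3333, so P = 98 − (26.3333 + 19.3333) = 52.3333.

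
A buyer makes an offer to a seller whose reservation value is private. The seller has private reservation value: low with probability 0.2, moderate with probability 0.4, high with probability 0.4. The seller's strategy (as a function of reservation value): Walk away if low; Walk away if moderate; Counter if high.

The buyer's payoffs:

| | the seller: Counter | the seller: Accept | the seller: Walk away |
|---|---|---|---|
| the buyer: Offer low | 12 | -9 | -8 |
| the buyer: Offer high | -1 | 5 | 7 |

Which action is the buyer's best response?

Offer high

E[Offer low] = 0.2·(-8) + 0.4·(-8) + 0.4·(12) = 0
E[Offer high] = 0.2·(7) + 0.4·(7) + 0.4·(-1) = 3.8
Best response: Offer high (3.8 is the largest).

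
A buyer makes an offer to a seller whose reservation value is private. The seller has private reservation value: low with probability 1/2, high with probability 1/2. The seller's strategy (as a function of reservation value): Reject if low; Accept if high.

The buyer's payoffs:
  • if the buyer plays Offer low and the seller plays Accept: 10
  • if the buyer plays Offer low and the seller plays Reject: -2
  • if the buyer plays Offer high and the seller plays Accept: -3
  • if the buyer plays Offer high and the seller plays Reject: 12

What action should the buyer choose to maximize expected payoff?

Offer high

Compute the buyer's expected payoff for each action, taking the expectation over the seller's type.
E[Offer low] = 1/2·(-2) + 1/2·(10) = 4
E[Offer high] = 1/2·(12) + 1/2·(-3) = 9/2
Best response: Offer high (9/2 is the largest).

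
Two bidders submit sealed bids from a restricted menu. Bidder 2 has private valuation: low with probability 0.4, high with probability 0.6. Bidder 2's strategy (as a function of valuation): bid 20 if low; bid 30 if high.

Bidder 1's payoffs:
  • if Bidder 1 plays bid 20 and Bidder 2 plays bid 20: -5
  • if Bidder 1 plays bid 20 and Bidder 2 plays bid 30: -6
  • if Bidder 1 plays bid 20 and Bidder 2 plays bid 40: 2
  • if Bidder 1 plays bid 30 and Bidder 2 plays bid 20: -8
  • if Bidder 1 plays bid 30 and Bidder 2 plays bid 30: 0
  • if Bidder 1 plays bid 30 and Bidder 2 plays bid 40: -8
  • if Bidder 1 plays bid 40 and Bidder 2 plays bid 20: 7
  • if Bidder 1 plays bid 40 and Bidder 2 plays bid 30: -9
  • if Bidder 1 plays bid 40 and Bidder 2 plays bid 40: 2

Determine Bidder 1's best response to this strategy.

bid 40

E[bid 20] = 0.4·(-5) + 0.6·(-6) = -5.6
E[bid 30] = 0.4·(-8) + 0.6·(0) = -3.2
E[bid 40] = 0.4·(7) + 0.6·(-9) = -2.6
Best response: bid 40 (-2.6 is the largest).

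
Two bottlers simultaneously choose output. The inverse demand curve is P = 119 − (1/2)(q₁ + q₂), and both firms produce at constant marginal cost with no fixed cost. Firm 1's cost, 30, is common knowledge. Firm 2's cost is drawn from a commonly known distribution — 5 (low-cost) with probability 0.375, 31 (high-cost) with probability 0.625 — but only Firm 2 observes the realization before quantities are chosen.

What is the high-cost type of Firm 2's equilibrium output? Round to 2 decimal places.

61.25

Firm 2 with cost c maximizes (119 − (1/2)(q₁+q₂) − c)·q₂, giving q₂(c) = (119 − c − (1/2)q₁).
E[c₂] = 0.375·5 + 0.625·31 = 21.25
Firm 1's FOC against E[q₂] yields q₁ = (119 − 2·30 + E[c₂])/(3/2) = (119 − 60 + 21.25)/(3/2) = 53.5.
q₂(high-cost) = (119 − 31 − (1/2)·53.5) = 61.25.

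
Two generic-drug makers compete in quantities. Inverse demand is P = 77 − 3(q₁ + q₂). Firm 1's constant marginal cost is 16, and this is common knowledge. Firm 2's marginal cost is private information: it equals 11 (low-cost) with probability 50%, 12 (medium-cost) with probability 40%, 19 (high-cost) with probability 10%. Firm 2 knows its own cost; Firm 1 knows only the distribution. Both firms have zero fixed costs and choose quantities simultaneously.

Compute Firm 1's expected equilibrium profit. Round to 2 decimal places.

Type-c best response for Firm 2: q₂(c) = (77 − c)/6 − q₁/2.
Firm 1 maximizes expected profit; its first-order condition is 77 − 6q₁ − 3E[q₂] − 16 = 0.
Substituting E[q₂] and solving: E[c₂] = 12.2, so q₁ = (77 − 2·16 + 12.2)/9 = 6.35556.
E[P] = 77 − 3·(q₁ + E[q₂]) = 35.0667; Firm 1's expected profit = (E[P] − 16)·q₁ = (35.0667 − 16)·6.35556 = 121.179.

121.18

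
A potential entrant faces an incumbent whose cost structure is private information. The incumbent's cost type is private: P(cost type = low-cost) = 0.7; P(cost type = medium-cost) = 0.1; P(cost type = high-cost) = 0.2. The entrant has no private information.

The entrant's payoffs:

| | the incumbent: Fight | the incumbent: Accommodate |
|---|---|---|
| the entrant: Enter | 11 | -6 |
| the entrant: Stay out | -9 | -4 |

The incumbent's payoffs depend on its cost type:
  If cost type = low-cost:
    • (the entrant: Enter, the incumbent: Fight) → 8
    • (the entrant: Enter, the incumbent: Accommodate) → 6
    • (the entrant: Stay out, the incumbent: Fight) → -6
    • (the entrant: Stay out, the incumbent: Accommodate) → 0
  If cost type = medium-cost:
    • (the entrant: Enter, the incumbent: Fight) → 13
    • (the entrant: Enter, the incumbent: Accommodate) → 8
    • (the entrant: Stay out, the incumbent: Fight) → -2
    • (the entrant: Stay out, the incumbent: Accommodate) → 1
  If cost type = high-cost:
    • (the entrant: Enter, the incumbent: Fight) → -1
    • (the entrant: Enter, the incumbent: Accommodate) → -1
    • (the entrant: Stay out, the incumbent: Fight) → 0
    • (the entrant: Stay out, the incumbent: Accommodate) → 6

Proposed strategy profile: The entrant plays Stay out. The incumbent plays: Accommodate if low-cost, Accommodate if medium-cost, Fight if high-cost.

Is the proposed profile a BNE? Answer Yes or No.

The entrant plays Stay out: E[Stay out] = 0.7·(-4) + 0.1·(-4) + 0.2·(-9) = -5; E[Enter] = -2.6. Not best-responding. ✗
The incumbent (cost type low-cost), facing Stay out: Fight gives -6, Accommodate gives 0. Proposed Accommodate is best. ✓
The incumbent (cost type medium-cost), facing Stay out: Fight gives -2, Accommodate gives 1. Proposed Accommodate is best. ✓
The incumbent (cost type high-cost), facing Stay out: Fight gives 0, Accommodate gives 6. Proposed Fight is not best — profitable deviation exists. ✗

No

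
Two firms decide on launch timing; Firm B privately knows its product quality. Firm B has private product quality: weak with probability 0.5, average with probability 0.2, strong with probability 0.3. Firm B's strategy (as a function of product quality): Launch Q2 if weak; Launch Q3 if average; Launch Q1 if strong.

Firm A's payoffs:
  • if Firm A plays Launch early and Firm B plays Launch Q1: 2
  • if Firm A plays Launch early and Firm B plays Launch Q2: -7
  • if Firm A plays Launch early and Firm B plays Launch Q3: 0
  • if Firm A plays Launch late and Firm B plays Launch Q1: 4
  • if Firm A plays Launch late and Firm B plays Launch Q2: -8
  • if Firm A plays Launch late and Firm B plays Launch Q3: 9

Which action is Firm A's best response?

Launch late

E[Launch early] = 0.5·(-7) + 0.2·(0) + 0.3·(2) = -2.9
E[Launch late] = 0.5·(-8) + 0.2·(9) + 0.3·(4) = -1
Best response: Launch late (-1 is the largest).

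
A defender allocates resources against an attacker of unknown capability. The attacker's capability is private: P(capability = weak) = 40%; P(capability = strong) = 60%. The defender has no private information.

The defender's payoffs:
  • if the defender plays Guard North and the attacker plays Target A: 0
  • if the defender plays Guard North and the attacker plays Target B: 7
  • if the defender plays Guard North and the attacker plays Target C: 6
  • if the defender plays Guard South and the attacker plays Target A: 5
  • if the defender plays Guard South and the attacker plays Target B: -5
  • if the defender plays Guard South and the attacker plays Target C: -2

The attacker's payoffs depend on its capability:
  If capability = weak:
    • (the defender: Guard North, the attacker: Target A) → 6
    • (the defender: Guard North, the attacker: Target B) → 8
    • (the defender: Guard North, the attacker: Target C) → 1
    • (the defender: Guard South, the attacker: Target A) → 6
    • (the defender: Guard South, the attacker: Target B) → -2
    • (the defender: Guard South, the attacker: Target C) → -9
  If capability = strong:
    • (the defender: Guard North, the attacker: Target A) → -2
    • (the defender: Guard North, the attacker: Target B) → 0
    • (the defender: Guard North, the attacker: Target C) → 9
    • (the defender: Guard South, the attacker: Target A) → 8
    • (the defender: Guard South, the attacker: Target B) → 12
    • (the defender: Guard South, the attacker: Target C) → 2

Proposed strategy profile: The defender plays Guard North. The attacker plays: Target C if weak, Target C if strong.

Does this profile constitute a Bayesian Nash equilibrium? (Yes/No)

The defender plays Guard North: E[Guard North] = 0.4·(6) + 0.6·(6) = 6; E[Guard South] = -2. Best-responding. ✓
The attacker (capability weak), facing Guard North: Target A gives 6, Target B gives 8, Target C gives 1. Proposed Target C is not best — profitable deviation exists. ✗
The attacker (capability strong), facing Guard North: Target A gives -2, Target B gives 0, Target C gives 9. Proposed Target C is best. ✓

No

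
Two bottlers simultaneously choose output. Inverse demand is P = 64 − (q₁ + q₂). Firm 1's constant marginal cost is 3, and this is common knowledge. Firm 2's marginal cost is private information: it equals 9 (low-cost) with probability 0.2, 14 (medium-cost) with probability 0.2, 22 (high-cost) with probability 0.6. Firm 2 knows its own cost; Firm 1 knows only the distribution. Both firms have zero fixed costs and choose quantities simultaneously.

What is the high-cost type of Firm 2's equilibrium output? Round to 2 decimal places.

Each type of Firm 2 best-responds to q₁; Firm 1 best-responds to the expected q₂ over Firm 2's types.
Firm 2 with cost c maximizes (64 − (q₁+q₂) − c)·q₂, giving q₂(c) = (64 − c − q₁)/2.
E[c₂] = 0.2·9 + 0.2·14 + 0.6·22 = 17.8
Firm 1's FOC against E[q₂] yields q₁ = (64 − 2·3 + E[c₂])/3 = (64 − 6 + 17.8)/3 = 25.2667.
q₂(high-cost) = (64 − 22 − 25.2667)/2 = 8.36667.

8.37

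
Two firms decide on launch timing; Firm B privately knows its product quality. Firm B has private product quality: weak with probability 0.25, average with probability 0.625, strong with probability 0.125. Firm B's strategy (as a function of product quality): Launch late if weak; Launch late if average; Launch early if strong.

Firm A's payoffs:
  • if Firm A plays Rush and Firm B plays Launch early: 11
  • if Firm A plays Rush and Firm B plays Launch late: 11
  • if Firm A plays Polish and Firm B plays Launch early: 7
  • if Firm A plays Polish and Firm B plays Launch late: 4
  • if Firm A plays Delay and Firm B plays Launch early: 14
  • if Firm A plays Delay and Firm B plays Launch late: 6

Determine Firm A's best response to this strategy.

E[Rush] = 0.25·(11) + 0.625·(11) + 0.125·(11) = 11
E[Polish] = 0.25·(4) + 0.625·(4) + 0.125·(7) = 4.375
E[Delay] = 0.25·(6) + 0.625·(6) + 0.125·(14) = 7
Best response: Rush (11 is the largest).

Rush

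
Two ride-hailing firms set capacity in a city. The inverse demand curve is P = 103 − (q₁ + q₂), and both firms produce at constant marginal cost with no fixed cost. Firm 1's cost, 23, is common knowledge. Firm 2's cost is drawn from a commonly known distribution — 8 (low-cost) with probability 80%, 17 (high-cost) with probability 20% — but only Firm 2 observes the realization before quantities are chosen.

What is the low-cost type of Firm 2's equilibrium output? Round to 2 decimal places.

Type-c best response for Firm 2: q₂(c) = (103 − c)/2 − q₁/2.
Firm 1 maximizes expected profit; its first-order condition is 103 − 2q₁ − E[q₂] − 23 = 0.
Substituting E[q₂] and solving: E[c₂] = 9.8, so q₁ = (103 − 2·23 + 9.8)/3 = 22.2667.
q₂(low-cost) = (103 − 8 − 22.2667)/2 = 36.3667.

36.37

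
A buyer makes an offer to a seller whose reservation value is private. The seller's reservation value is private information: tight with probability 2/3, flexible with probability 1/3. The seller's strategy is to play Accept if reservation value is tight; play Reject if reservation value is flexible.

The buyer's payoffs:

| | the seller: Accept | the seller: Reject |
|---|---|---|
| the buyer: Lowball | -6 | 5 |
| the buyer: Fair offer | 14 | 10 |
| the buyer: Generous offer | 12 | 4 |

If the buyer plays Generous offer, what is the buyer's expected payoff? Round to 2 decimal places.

9.33

E[Generous offer] = 2/3·12 + 1/3·4 = 8 + 4/3 = 28/3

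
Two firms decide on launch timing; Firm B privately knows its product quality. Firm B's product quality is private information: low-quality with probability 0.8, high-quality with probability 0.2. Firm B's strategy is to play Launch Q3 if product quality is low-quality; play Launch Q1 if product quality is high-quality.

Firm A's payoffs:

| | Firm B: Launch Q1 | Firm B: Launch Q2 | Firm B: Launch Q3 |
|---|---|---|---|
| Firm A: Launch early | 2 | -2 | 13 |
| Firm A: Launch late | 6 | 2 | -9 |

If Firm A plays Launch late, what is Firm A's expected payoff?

-6

E[Launch late] = 0.8·(-9) + 0.2·6 = (-7.2) + 1.2 = -6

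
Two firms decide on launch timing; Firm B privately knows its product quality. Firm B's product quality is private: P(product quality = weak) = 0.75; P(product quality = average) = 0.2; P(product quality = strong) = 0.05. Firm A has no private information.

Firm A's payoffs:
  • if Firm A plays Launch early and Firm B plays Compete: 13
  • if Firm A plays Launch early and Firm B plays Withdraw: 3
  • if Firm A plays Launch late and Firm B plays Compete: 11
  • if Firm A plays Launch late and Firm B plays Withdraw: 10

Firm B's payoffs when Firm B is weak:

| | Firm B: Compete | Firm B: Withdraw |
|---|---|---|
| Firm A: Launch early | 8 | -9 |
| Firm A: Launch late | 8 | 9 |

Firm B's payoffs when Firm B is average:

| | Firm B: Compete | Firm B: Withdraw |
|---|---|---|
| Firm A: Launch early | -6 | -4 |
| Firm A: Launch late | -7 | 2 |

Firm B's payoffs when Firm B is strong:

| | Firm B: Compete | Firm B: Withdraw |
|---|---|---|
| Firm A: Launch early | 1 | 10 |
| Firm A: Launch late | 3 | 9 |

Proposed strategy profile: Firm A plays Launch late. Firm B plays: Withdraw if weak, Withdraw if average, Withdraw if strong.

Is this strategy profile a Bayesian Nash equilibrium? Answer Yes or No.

A profile is a BNE iff every type of every player is best-responding given beliefs about the other side.
Firm A plays Launch late: E[Launch late] = 0.75·(10) + 0.2·(10) + 0.05·(10) = 10; E[Launch early] = 3. Best-responding. ✓
Firm B (product quality weak), facing Launch late: Compete gives 8, Withdraw gives 9. Proposed Withdraw is best. ✓
Firm B (product quality average), facing Launch late: Compete gives -7, Withdraw gives 2. Proposed Withdraw is best. ✓
Firm B (product quality strong), facing Launch late: Compete gives 3, Withdraw gives 9. Proposed Withdraw is best. ✓

Yes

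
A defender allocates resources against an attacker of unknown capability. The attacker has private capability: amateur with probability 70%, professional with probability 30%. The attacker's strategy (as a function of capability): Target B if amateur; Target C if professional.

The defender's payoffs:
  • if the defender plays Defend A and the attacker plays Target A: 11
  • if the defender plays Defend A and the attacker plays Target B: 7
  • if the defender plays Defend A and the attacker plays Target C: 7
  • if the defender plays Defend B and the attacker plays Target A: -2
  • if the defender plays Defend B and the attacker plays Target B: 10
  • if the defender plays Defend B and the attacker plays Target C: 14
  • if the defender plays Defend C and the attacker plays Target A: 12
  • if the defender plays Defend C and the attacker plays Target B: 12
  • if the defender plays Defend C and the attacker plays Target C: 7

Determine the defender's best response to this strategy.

E[Defend A] = 0.7·(7) + 0.3·(7) = 7
E[Defend B] = 0.7·(10) + 0.3·(14) = 11.2
E[Defend C] = 0.7·(12) + 0.3·(7) = 10.5
Best response: Defend B (11.2 is the largest).

Defend B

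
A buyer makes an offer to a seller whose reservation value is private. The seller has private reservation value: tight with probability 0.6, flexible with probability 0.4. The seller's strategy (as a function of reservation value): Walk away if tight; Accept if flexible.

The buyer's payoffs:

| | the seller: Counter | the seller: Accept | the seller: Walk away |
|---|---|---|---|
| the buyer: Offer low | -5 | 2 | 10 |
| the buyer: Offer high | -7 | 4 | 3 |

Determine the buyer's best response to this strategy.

E[Offer low] = 0.6·(10) + 0.4·(2) = 6.8
E[Offer high] = 0.6·(3) + 0.4·(4) = 3.4
Best response: Offer low (6.8 is the largest).

Offer low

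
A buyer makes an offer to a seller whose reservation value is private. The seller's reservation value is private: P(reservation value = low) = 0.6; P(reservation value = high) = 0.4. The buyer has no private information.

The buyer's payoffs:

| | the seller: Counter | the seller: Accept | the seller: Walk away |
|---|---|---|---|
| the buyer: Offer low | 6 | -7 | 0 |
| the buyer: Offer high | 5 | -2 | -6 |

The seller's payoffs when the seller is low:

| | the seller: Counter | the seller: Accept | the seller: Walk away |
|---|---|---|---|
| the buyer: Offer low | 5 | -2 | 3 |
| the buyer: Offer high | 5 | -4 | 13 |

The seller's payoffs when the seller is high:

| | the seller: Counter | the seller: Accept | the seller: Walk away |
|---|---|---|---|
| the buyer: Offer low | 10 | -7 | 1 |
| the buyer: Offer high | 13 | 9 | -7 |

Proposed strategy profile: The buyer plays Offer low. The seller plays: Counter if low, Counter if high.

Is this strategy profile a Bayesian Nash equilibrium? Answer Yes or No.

The buyer plays Offer low: E[Offer low] = 0.6·(6) + 0.4·(6) = 6; E[Offer high] = 5. Best-responding. ✓
The seller (reservation value low), facing Offer low: Counter gives 5, Accept gives -2, Walk away gives 3. Proposed Counter is best. ✓
The seller (reservation value high), facing Offer low: Counter gives 10, Accept gives -7, Walk away gives 1. Proposed Counter is best. ✓

Yes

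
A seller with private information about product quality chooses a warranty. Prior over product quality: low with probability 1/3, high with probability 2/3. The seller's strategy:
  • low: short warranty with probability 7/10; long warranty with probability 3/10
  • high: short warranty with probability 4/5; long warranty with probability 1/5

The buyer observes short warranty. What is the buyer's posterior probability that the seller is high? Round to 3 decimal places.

0.696

P(short warranty) = (1/3)·(7/10) + (2/3)·(4/5) = 23/30
P(high | short warranty) = ((2/3)·(4/5)) / (23/30) = (8/15) / (23/30) = 16/23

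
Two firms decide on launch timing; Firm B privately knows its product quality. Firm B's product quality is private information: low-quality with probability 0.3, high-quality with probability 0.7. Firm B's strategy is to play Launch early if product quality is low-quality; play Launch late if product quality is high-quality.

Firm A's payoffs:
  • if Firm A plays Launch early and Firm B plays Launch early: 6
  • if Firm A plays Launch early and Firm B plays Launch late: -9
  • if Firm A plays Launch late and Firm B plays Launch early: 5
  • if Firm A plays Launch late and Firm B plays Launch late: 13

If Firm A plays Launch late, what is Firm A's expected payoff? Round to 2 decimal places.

E[Launch late] = 0.3·5 + 0.7·13 = 1.5 + 9.1 = 10.6

10.60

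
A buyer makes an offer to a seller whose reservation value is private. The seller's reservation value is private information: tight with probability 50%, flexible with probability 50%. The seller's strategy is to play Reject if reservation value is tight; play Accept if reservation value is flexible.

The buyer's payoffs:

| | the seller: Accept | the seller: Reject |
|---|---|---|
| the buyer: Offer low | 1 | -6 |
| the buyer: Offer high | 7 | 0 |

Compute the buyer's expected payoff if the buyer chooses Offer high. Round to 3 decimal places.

3.500

E[Offer high] = 0.5·0 + 0.5·7 = 0 + 3.5 = 3.5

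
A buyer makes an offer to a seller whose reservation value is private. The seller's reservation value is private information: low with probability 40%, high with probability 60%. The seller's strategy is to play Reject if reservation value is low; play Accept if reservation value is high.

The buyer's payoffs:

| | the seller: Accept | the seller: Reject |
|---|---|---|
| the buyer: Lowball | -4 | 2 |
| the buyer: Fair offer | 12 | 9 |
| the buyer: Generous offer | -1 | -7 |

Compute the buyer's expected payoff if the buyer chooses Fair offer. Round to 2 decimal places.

10.80

E[Fair offer] = 0.4·9 + 0.6·12 = 3.6 + 7.2 = 10.8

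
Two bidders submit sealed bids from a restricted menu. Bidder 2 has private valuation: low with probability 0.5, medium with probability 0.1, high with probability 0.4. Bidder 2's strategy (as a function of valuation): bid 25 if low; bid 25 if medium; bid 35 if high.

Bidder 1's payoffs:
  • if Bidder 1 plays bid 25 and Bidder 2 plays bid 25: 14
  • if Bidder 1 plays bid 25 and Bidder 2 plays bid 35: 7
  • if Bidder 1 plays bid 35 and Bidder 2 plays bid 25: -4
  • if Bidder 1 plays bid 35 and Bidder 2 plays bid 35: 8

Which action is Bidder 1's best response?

bid 25

Compute Bidder 1's expected payoff for each action, taking the expectation over Bidder 2's type.
E[bid 25] = 0.5·(14) + 0.1·(14) + 0.4·(7) = 11.2
E[bid 35] = 0.5·(-4) + 0.1·(-4) + 0.4·(8) = 0.8
Best response: bid 25 (11.2 is the largest).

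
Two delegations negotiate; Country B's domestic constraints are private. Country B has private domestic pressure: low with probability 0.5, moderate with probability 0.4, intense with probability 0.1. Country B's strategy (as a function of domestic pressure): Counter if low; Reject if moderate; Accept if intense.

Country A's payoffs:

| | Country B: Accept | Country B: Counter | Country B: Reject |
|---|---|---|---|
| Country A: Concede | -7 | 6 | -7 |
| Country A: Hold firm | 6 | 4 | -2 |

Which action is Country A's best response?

Hold firm

Compute Country A's expected payoff for each action, taking the expectation over Country B's type.
E[Concede] = 0.5·(6) + 0.4·(-7) + 0.1·(-7) = -0.5
E[Hold firm] = 0.5·(4) + 0.4·(-2) + 0.1·(6) = 1.8
Best response: Hold firm (1.8 is the largest).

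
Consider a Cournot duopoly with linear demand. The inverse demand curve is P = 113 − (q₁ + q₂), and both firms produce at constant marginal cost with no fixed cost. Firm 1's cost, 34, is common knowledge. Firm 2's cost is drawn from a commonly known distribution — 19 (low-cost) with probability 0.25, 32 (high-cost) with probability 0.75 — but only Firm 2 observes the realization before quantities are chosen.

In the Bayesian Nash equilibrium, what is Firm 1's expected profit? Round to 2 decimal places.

Type-c best response for Firm 2: q₂(c) = (113 − c)/2 − q₁/2.
Firm 1 maximizes expected profit; its first-order condition is 113 − 2q₁ − E[q₂] − 34 = 0.
Substituting E[q₂] and solving: E[c₂] = 28.75, so q₁ = (113 − 2·34 + 28.75)/3 = 24.5833.
E[P] = 113 − (q₁ + E[q₂]) = 58.5833; Firm 1's expected profit = (E[P] − 34)·q₁ = (58.5833 − 34)·24.5833 = 604.34.

604.34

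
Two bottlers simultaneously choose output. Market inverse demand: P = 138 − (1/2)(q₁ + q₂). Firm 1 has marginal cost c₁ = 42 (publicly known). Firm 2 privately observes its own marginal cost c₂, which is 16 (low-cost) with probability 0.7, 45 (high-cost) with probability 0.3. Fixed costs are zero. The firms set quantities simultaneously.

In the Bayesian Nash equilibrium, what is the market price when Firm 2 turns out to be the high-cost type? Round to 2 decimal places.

Type-c best response for Firm 2: q₂(c) = (138 − c) − q₁/2.
Firm 1 maximizes expected profit; its first-order condition is 138 − q₁ − (1/2)E[q₂] − 42 = 0.
Substituting E[q₂] and solving: E[c₂] = 24.7, so q₁ = (138 − 2·42 + 24.7)/(3/2) = 52.4667.
q₂(high-cost) = 66.7667, so P = 138 − (1/2)·(52.4667 + 66.7667) = 78.3833.

78.38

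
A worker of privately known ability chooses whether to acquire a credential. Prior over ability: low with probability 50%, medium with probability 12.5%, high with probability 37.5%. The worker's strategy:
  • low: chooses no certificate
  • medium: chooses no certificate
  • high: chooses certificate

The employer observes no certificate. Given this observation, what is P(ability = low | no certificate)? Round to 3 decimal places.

0.800

Apply Bayes' rule using the sender's strategy as the likelihood.
P(no certificate) = 0.5·1 + 0.125·1 + 0.375·0 = 0.625
P(low | no certificate) = (0.5·1) / 0.625 = 0.5 / 0.625 = 0.8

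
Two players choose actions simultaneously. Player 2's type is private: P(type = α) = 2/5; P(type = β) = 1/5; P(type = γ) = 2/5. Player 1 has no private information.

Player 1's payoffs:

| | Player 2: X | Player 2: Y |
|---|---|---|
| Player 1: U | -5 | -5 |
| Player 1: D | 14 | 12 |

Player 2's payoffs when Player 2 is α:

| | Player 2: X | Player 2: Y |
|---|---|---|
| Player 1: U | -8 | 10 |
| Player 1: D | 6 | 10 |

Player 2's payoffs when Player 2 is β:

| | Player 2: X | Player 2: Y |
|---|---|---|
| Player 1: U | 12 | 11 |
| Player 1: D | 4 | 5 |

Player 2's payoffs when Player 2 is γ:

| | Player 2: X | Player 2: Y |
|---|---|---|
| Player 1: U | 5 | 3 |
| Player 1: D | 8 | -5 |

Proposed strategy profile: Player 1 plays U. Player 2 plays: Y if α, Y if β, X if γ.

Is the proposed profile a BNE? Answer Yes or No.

Player 1 plays U: E[U] = 2/5·(-5) + 1/5·(-5) + 2/5·(-5) = -5; E[D] = 64/5. Not best-responding. ✗
Player 2 (type α), facing U: X gives -8, Y gives 10. Proposed Y is best. ✓
Player 2 (type β), facing U: X gives 12, Y gives 11. Proposed Y is not best — profitable deviation exists. ✗
Player 2 (type γ), facing U: X gives 5, Y gives 3. Proposed X is best. ✓

No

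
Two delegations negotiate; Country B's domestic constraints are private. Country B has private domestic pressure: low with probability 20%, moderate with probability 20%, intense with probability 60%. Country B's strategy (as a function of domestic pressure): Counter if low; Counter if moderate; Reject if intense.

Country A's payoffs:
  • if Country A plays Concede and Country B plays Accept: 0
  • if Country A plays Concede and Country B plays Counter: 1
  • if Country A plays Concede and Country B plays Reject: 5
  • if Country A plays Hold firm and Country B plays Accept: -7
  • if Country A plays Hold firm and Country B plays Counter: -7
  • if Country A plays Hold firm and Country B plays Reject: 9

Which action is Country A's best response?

E[Concede] = 0.2·(1) + 0.2·(1) + 0.6·(5) = 3.4
E[Hold firm] = 0.2·(-7) + 0.2·(-7) + 0.6·(9) = 2.6
Best response: Concede (3.4 is the largest).

Concede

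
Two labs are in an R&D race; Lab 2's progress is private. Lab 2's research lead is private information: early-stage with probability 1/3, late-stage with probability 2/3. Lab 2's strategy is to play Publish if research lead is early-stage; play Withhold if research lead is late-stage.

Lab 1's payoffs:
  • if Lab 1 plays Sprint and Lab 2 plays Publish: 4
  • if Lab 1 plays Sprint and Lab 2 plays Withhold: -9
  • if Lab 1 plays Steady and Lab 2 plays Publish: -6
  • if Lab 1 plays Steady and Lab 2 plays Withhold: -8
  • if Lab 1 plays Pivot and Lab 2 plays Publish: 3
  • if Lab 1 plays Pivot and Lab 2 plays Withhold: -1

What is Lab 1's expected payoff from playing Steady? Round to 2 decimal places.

E[Steady] = 1/3·(-6) + 2/3·(-8) = (-2) + (-16/3) = -22/3

-7.33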